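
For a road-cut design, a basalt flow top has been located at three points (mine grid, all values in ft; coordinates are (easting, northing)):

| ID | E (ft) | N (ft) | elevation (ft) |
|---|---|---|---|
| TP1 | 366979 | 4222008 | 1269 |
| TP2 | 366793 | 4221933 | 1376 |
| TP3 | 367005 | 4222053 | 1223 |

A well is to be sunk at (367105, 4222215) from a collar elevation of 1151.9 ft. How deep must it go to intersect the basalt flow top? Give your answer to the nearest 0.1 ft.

95.9 ft

Two edge vectors: TP1→TP2 = (-186, -75, 107), TP1→TP3 = (26, 45, -46).
Normal n = (TP1→TP2) × (TP1→TP3) = (-1365, -5774, -6420).
So ∂z/∂E = −n_x/n_z = −0.212616822 and ∂z/∂N = −n_y/n_z = −0.899376947.
Intercept c from TP1: 1269 + 78025.91 + 3797176.67 = 3876471.57.
At (367105, 4222215): z_contact = −78052.70 − 3797362.84 + 3876471.57 = 1056.04 ft.
Depth below ground = 1151.9 − 1056.04 = 95.9 ft.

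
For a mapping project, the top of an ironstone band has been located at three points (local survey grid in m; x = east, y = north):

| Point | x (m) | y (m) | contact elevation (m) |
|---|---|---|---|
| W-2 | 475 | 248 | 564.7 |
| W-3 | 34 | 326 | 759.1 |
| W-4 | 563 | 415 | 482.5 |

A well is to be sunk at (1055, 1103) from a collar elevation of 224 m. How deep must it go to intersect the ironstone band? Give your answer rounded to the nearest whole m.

Two edge vectors: W-2→W-3 = (-441, 78, 194.4), W-2→W-4 = (88, 167, -82.2).
Normal n = (W-2→W-3) × (W-2→W-4) = (-38876.4, -19143, -80511).
So ∂z/∂x = −n_x/n_z = −0.48287 and ∂z/∂y = −n_y/n_z = −0.23777.
Intercept c from W-2: 564.7 + 229.36 + 58.97 = 853.03.
At (1055, 1103): z_contact = −509.4 − 262.3 + 853.03 = 81.3 m.
Depth below ground = 224 − 81.3 = 143 m.

143 m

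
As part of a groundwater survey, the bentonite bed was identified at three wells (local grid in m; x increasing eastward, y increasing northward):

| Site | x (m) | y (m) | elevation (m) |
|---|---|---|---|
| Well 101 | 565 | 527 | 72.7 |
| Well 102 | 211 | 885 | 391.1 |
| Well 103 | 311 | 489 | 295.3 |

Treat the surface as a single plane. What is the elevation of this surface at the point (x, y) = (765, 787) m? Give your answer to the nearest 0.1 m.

Let the plane be z = a·x + b·y + c.
Well 102−Well 101: −354a + 358b = 318.4;  Well 103−Well 101: −254a − 38b = 222.6.
Solving gives a = −0.87935, b = 0.01986.
Then c = 72.7 − a·565 − b·527 = 559.07.
At (765, 787): z = −672.7 + 15.6 + 559.07 = -98.0 m.

-98.0 m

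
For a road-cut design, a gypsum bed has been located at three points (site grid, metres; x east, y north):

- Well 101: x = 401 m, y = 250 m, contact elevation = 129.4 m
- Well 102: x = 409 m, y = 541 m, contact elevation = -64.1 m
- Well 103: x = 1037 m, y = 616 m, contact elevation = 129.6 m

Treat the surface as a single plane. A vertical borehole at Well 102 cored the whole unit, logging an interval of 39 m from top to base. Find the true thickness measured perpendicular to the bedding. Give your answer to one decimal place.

30.8 m

Two edge vectors: Well 101→Well 102 = (8, 291, -193.5), Well 101→Well 103 = (636, 366, 0.2).
Normal n = (Well 101→Well 102) × (Well 101→Well 103) = (70879.2, -123067.6, -182148).
So ∂z/∂x = −n_x/n_z = 0.38913 and ∂z/∂y = −n_y/n_z = −0.67565.
|∇z| = √(a²+b²) = 0.77969, so dip δ = arctan(0.77969) = 37.94°.
True thickness = vertical thickness × cos δ = 39 × cos 37.94° = 30.8 m.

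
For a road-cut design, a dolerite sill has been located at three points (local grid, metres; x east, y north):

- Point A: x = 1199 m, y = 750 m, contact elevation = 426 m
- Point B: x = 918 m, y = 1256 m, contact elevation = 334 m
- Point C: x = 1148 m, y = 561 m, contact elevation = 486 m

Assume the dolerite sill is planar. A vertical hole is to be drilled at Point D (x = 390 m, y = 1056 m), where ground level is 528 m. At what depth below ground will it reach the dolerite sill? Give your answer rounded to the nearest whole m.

53 m

Two edge vectors: Point A→Point B = (-281, 506, -92), Point A→Point C = (-51, -189, 60).
Normal n = (Point A→Point B) × (Point A→Point C) = (12972, 21552, 78915).
So ∂z/∂x = −n_x/n_z = −0.16438 and ∂z/∂y = −n_y/n_z = −0.27310.
Intercept c from Point A: 426 + 197.09 + 204.83 = 827.92.
At (390, 1056): z_contact = −64.1 − 288.4 + 827.92 = 475.4 m.
Depth below ground = 528 − 475.4 = 53 m.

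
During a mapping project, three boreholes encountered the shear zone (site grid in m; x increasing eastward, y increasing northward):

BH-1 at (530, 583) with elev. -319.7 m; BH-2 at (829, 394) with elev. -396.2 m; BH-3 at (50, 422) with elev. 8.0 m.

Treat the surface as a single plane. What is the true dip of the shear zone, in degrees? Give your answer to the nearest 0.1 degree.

Let the plane be z = a·x + b·y + c.
BH-2−BH-1: 299a − 189b = −76.5;  BH-3−BH-1: −480a − 161b = 327.7.
Solving gives a = −0.53473, b = −0.44118.
Gradient magnitude |∇z| = √(a² + b²) = √(0.28593 + 0.19464) = 0.69324.
True dip = arctan(0.69324) = 34.7°, dipping toward NE (azimuth ≈ 050°).

34.7°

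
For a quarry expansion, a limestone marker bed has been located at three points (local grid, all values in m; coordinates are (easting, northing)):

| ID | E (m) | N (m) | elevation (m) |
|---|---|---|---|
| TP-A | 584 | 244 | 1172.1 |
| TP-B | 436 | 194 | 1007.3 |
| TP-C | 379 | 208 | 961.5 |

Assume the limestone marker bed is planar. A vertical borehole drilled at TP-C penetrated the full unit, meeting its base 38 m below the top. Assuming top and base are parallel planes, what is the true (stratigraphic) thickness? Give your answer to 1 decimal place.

25.9 m

Two edge vectors: TP-A→TP-B = (-148, -50, -164.8), TP-A→TP-C = (-205, -36, -210.6).
Normal n = (TP-A→TP-B) × (TP-A→TP-C) = (4597.2, 2615.2, -4922).
So ∂z/∂E = −n_x/n_z = 0.93401 and ∂z/∂N = −n_y/n_z = 0.53133.
|∇z| = √(a²+b²) = 1.07456, so dip δ = arctan(1.07456) = 47.06°.
True thickness = vertical thickness × cos δ = 38 × cos 47.06° = 25.9 m.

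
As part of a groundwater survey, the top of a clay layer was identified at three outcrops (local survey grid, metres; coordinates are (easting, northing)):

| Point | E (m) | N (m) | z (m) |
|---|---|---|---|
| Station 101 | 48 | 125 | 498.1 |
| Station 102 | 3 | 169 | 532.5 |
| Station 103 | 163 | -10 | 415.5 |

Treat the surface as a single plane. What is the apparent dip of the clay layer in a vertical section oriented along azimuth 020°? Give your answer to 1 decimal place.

29.3°

Two edge vectors: Station 101→Station 102 = (-45, 44, 34.4), Station 101→Station 103 = (115, -135, -82.6).
Normal n = (Station 101→Station 102) × (Station 101→Station 103) = (1009.6, 239, 1015).
So ∂z/∂E = −n_x/n_z = −0.99468 and ∂z/∂N = −n_y/n_z = −0.23547.
Unit vector along 020° is (sin 20°, cos 20°) = (0.3420, 0.9397).
Slope in that direction = a·(0.3420) + b·(0.9397) = −0.56147.
Apparent dip = arctan|0.56147| = 29.3° (true dip is 45.6°, so apparent ≤ true as expected).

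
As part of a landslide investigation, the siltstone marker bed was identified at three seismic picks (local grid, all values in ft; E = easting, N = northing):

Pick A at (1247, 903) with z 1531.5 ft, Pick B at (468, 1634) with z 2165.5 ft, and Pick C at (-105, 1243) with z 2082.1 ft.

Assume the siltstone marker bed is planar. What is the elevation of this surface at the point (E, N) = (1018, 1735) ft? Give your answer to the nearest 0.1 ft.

2083.2 ft

Two edge vectors: Pick A→Pick B = (-779, 731, 634), Pick A→Pick C = (-1352, 340, 550.6).
Normal n = (Pick A→Pick B) × (Pick A→Pick C) = (186928.6, -428250.6, 723452).
So ∂z/∂E = −n_x/n_z = −0.258384 and ∂z/∂N = −n_y/n_z = 0.591954.
Intercept c from Pick A: 1531.5 + 322.21 − 534.53 = 1319.17.
At (1018, 1735): z = −263.0 + 1027.0 + 1319.17 = 2083.2 ft.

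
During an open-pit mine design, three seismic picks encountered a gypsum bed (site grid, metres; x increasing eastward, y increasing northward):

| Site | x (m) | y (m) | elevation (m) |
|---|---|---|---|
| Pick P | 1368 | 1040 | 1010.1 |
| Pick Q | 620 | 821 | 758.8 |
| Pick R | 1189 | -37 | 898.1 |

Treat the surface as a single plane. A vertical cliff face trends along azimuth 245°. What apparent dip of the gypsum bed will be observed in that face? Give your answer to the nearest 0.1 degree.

17.4°

Two edge vectors: Pick P→Pick Q = (-748, -219, -251.3), Pick P→Pick R = (-179, -1077, -112).
Normal n = (Pick P→Pick Q) × (Pick P→Pick R) = (-246122.1, -38793.3, 766395).
So ∂z/∂x = −n_x/n_z = 0.32114 and ∂z/∂y = −n_y/n_z = 0.05062.
Unit vector along 245° is (sin 245°, cos 245°) = (-0.9063, -0.4226).
Slope in that direction = a·(-0.9063) + b·(-0.4226) = −0.31245.
Apparent dip = arctan|0.31245| = 17.4° (true dip is 18.0°, so apparent ≤ true as expected).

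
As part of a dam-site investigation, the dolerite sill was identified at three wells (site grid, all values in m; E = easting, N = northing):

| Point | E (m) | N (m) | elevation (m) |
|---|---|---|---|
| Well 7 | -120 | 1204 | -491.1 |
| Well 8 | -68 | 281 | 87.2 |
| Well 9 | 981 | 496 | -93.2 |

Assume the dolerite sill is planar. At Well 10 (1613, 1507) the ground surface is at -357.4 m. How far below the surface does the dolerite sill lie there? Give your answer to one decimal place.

Two edge vectors: Well 7→Well 8 = (52, -923, 578.3), Well 7→Well 9 = (1101, -708, 397.9).
Normal n = (Well 7→Well 8) × (Well 7→Well 9) = (42174.7, 616017.5, 979407).
So ∂z/∂E = −n_x/n_z = −0.043061 and ∂z/∂N = −n_y/n_z = −0.628970.
Intercept c from Well 7: -491.1 − 5.17 + 757.28 = 261.01.
At (1613, 1507): z_contact = −69.46 − 947.86 + 261.01 = -756.30 m.
Depth below ground = -357.4 − (-756.30) = 398.9 m.

398.9 m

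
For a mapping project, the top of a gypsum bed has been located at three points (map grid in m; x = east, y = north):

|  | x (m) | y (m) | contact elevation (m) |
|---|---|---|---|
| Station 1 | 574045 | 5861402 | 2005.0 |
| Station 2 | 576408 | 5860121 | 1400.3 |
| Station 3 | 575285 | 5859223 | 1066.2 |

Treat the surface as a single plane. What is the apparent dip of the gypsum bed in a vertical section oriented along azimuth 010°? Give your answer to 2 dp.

Let the plane be z = a·x + b·y + c.
Station 2−Station 1: 2363a − 1281b = −604.7;  Station 3−Station 1: 1240a − 2179b = −938.8.
Solving gives a = −0.03231, b = 0.41245.
Unit vector along 010° is (sin 10°, cos 10°) = (0.1736, 0.9848).
Slope in that direction = a·(0.1736) + b·(0.9848) = 0.40058.
Apparent dip = arctan|0.40058| = 21.83° (true dip is 22.5°, so apparent ≤ true as expected).

21.83°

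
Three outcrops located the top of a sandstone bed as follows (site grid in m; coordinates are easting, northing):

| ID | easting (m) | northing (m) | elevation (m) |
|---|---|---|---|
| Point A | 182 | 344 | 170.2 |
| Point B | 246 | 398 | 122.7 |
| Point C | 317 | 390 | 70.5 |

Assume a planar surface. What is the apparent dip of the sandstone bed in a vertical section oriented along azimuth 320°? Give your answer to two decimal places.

Two edge vectors: Point A→Point B = (64, 54, -47.5), Point A→Point C = (135, 46, -99.7).
Normal n = (Point A→Point B) × (Point A→Point C) = (-3198.8, -31.7, -4346).
So ∂z/∂easting = −n_x/n_z = −0.73603 and ∂z/∂northing = −n_y/n_z = −0.00729.
Unit vector along 320° is (sin 320°, cos 320°) = (-0.6428, 0.7660).
Slope in that direction = a·(-0.6428) + b·(0.7660) = 0.46753.
Apparent dip = arctan|0.46753| = 25.06° (true dip is 36.4°, so apparent ≤ true as expected).

25.06°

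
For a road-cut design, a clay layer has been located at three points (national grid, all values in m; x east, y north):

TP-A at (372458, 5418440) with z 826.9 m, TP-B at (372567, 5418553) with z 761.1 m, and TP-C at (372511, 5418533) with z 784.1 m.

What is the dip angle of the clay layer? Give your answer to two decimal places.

Let the plane be z = a·x + b·y + c.
TP-B−TP-A: 109a + 113b = −65.8;  TP-C−TP-A: 53a + 93b = −42.8.
Solving gives a = −0.30931, b = −0.28394.
Gradient magnitude |∇z| = √(a² + b²) = √(0.09567 + 0.08062) = 0.41987.
True dip = arctan(0.41987) = 22.78°, dipping toward NE (azimuth ≈ 047°).

22.78°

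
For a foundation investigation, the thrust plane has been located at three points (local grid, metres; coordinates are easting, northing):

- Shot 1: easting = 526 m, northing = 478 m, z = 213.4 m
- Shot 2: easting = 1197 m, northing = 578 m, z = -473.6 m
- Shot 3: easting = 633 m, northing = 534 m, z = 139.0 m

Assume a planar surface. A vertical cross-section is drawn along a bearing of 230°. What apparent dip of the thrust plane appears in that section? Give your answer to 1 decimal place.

17.8°

Two edge vectors: Shot 1→Shot 2 = (671, 100, -687), Shot 1→Shot 3 = (107, 56, -74.4).
Normal n = (Shot 1→Shot 2) × (Shot 1→Shot 3) = (31032, -23586.6, 26876).
So ∂z/∂easting = −n_x/n_z = −1.15464 and ∂z/∂northing = −n_y/n_z = 0.87761.
Unit vector along 230° is (sin 230°, cos 230°) = (-0.7660, -0.6428).
Slope in that direction = a·(-0.7660) + b·(-0.6428) = 0.32039.
Apparent dip = arctan|0.32039| = 17.8° (true dip is 55.4°, so apparent ≤ true as expected).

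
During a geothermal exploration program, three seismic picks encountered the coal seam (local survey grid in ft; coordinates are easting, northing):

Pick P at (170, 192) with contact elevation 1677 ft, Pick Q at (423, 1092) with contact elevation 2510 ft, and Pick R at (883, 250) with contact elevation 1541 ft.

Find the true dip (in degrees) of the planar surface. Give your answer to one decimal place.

46.1°

Two edge vectors: Pick P→Pick Q = (253, 900, 833), Pick P→Pick R = (713, 58, -136).
Normal n = (Pick P→Pick Q) × (Pick P→Pick R) = (-170714, 628337, -627026).
So ∂z/∂easting = −n_x/n_z = −0.27226 and ∂z/∂northing = −n_y/n_z = 1.00209.
Gradient magnitude |∇z| = √(a² + b²) = √(0.07413 + 1.00419) = 1.03842.
True dip = arctan(1.03842) = 46.1°, dipping toward SSE (azimuth ≈ 165°).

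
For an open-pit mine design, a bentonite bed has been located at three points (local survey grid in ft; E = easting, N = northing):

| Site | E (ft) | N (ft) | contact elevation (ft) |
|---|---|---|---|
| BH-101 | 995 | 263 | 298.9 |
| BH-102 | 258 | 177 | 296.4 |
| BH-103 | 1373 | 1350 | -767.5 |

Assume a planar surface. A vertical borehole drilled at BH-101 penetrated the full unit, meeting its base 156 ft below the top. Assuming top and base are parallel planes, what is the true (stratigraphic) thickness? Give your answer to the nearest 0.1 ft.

Two edge vectors: BH-101→BH-102 = (-737, -86, -2.5), BH-101→BH-103 = (378, 1087, -1066.4).
Normal n = (BH-101→BH-102) × (BH-101→BH-103) = (94427.9, -786881.8, -768611).
So ∂z/∂E = −n_x/n_z = 0.12286 and ∂z/∂N = −n_y/n_z = −1.02377.
|∇z| = √(a²+b²) = 1.03112, so dip δ = arctan(1.03112) = 45.88°.
True thickness = vertical thickness × cos δ = 156 × cos 45.88° = 108.6 ft.

108.6 ft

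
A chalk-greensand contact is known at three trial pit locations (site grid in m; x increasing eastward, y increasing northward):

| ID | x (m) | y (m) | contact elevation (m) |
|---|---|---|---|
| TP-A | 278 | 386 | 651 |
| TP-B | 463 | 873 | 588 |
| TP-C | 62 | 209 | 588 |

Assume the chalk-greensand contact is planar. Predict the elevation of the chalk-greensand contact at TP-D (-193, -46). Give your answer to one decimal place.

529.7 m

Let the plane be z = a·x + b·y + c.
TP-B−TP-A: 185a + 487b = −63;  TP-C−TP-A: −216a − 177b = −63.
Solving gives a = 0.57742, b = −0.34871.
Then c = 651 − a·278 − b·386 = 625.08.
At (-193, -46): z = −111.4 + 16.0 + 625.08 = 529.7 m.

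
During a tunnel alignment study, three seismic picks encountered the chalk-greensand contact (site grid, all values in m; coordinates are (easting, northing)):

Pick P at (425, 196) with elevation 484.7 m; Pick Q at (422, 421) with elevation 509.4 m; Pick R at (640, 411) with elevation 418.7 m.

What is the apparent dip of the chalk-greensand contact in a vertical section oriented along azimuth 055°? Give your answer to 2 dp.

Let the plane be z = a·E + b·N + c.
Pick Q−Pick P: −3a + 225b = 24.7;  Pick R−Pick P: 215a + 215b = −66.
Solving gives a = −0.41127, b = 0.10429.
Unit vector along 055° is (sin 55°, cos 55°) = (0.8192, 0.5736).
Slope in that direction = a·(0.8192) + b·(0.5736) = −0.27707.
Apparent dip = arctan|0.27707| = 15.49° (true dip is 23.0°, so apparent ≤ true as expected).

15.49°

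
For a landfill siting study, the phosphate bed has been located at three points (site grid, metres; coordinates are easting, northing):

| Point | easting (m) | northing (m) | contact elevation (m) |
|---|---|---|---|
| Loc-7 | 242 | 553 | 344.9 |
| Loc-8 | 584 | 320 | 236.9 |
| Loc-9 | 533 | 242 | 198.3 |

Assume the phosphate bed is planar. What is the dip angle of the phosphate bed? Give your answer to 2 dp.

Two edge vectors: Loc-7→Loc-8 = (342, -233, -108), Loc-7→Loc-9 = (291, -311, -146.6).
Normal n = (Loc-7→Loc-8) × (Loc-7→Loc-9) = (569.8, 18709.2, -38559).
So ∂z/∂easting = −n_x/n_z = 0.01478 and ∂z/∂northing = −n_y/n_z = 0.48521.
Gradient magnitude |∇z| = √(a² + b²) = √(0.00022 + 0.23543) = 0.48543.
True dip = arctan(0.48543) = 25.89°, dipping toward S (azimuth ≈ 182°).

25.89°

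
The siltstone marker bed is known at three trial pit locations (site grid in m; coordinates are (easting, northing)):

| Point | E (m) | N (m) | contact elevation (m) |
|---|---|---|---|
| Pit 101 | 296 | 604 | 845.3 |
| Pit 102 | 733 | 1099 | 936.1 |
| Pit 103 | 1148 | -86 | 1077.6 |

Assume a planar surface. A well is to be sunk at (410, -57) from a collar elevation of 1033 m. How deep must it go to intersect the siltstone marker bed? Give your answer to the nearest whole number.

Two edge vectors: Pit 101→Pit 102 = (437, 495, 90.8), Pit 101→Pit 103 = (852, -690, 232.3).
Normal n = (Pit 101→Pit 102) × (Pit 101→Pit 103) = (177640.5, -24153.5, -723270).
So ∂z/∂E = −n_x/n_z = 0.24561 and ∂z/∂N = −n_y/n_z = −0.03339.
Intercept c from Pit 101: 845.3 − 72.70 + 20.17 = 792.77.
At (410, -57): z_contact = 100.7 + 1.9 + 792.77 = 895.4 m.
Depth below ground = 1033 − 895.4 = 138 m.

138 m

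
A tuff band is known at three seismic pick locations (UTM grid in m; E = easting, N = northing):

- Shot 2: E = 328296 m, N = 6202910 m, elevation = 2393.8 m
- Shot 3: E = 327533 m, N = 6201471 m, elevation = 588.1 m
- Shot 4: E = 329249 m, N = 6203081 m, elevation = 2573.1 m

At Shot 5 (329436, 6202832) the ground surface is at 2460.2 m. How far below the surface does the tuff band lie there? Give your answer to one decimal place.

Two edge vectors: Shot 2→Shot 3 = (-763, -1439, -1805.7), Shot 2→Shot 4 = (953, 171, 179.3).
Normal n = (Shot 2→Shot 3) × (Shot 2→Shot 4) = (50762, -1584026.2, 1240894).
So ∂z/∂E = −n_x/n_z = −0.040907604 and ∂z/∂N = −n_y/n_z = 1.276520154.
Intercept c from Shot 2: 2393.8 + 13429.80 − 7918139.63 = −7902316.03.
At (329436, 6202832): z_contact = −13476.44 + 7918040.06 − 7902316.03 = 2247.60 m.
Depth below ground = 2460.2 − 2247.60 = 212.6 m.

212.6 m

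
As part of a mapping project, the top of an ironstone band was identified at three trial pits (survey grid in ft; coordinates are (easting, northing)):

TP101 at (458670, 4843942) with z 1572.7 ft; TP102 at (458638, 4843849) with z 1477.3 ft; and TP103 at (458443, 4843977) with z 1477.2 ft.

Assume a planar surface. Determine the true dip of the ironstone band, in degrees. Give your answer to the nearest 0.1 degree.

45.0°

Let the plane be z = a·E + b·N + c.
TP102−TP101: −32a − 93b = −95.4;  TP103−TP101: −227a + 35b = −95.5.
Solving gives a = 0.54971, b = 0.83666.
Gradient magnitude |∇z| = √(a² + b²) = √(0.30218 + 0.70000) = 1.00109.
True dip = arctan(1.00109) = 45.0°, dipping toward SSW (azimuth ≈ 213°).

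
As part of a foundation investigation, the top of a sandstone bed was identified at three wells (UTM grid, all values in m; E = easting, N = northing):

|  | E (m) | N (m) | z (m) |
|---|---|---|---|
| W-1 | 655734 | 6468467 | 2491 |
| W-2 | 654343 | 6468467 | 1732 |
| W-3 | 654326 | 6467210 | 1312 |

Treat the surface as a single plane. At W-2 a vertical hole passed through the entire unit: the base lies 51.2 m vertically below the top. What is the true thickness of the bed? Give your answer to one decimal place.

Two edge vectors: W-1→W-2 = (-1391, 0, -759), W-1→W-3 = (-1408, -1257, -1179).
Normal n = (W-1→W-2) × (W-1→W-3) = (-954063, -571317, 1748487).
So ∂z/∂E = −n_x/n_z = 0.54565 and ∂z/∂N = −n_y/n_z = 0.32675.
|∇z| = √(a²+b²) = 0.63600, so dip δ = arctan(0.63600) = 32.46°.
True thickness = vertical thickness × cos δ = 51.2 × cos 32.46° = 43.2 m.

43.2 m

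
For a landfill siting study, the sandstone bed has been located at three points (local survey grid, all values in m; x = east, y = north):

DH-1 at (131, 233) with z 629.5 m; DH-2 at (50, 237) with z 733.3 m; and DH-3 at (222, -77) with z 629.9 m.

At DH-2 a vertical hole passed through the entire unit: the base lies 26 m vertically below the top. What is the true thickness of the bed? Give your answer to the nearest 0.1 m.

15.4 m

Let the plane be z = a·x + b·y + c.
DH-2−DH-1: −81a + 4b = 103.8;  DH-3−DH-1: 91a − 310b = 0.4.
Solving gives a = −1.30040, b = −0.38302.
|∇z| = √(a²+b²) = 1.35563, so dip δ = arctan(1.35563) = 53.59°.
True thickness = vertical thickness × cos δ = 26 × cos 53.59° = 15.4 m.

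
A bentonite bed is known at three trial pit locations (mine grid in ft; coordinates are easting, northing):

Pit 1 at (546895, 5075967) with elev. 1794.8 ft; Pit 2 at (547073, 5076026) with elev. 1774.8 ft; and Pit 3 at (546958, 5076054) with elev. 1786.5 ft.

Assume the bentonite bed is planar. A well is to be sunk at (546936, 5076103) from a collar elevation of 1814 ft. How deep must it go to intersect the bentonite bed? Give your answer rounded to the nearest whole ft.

Two edge vectors: Pit 1→Pit 2 = (178, 59, -20), Pit 1→Pit 3 = (63, 87, -8.3).
Normal n = (Pit 1→Pit 2) × (Pit 1→Pit 3) = (1250.3, 217.4, 11769).
So ∂z/∂easting = −n_x/n_z = −0.10623672 and ∂z/∂northing = −n_y/n_z = −0.01847226.
Intercept c from Pit 1: 1794.8 + 58100.33 + 93764.57 = 153659.70.
At (546936, 5076103): z_contact = −58104.7 − 93767.1 + 153659.70 = 1787.9 ft.
Depth below ground = 1814 − 1787.9 = 26 ft.

26 ft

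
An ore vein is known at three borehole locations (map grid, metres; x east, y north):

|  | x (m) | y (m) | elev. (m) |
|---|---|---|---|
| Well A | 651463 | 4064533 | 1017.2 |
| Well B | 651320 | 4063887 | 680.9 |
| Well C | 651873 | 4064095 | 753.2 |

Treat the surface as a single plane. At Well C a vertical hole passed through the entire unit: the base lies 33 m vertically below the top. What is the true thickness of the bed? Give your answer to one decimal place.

Let the plane be z = a·x + b·y + c.
Well B−Well A: −143a − 646b = −336.3;  Well C−Well A: 410a − 438b = −264.
Solving gives a = −0.07098, b = 0.53630.
|∇z| = √(a²+b²) = 0.54098, so dip δ = arctan(0.54098) = 28.41°.
True thickness = vertical thickness × cos δ = 33 × cos 28.41° = 29.0 m.

29.0 m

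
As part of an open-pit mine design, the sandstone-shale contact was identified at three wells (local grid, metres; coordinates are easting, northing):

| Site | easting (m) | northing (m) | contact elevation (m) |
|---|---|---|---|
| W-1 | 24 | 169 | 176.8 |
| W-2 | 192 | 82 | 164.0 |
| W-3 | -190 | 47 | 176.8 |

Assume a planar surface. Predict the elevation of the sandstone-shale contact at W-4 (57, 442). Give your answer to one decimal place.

194.6 m

Two edge vectors: W-1→W-2 = (168, -87, -12.8), W-1→W-3 = (-214, -122, 0).
Normal n = (W-1→W-2) × (W-1→W-3) = (-1561.6, 2739.2, -39114).
So ∂z/∂easting = −n_x/n_z = −0.03992 and ∂z/∂northing = −n_y/n_z = 0.07003.
Intercept c from W-1: 176.8 + 0.96 − 11.84 = 165.92.
At (57, 442): z = −2.3 + 31.0 + 165.92 = 194.6 m.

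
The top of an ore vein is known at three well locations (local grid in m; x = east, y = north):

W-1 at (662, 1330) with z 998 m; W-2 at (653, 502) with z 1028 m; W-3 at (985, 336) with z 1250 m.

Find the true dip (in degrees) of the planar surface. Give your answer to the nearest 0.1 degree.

33.0°

Let the plane be z = a·x + b·y + c.
W-2−W-1: −9a − 828b = 30;  W-3−W-1: 323a − 994b = 252.
Solving gives a = 0.64704, b = −0.04326.
Gradient magnitude |∇z| = √(a² + b²) = √(0.41866 + 0.00187) = 0.64849.
True dip = arctan(0.64849) = 33.0°, dipping toward W (azimuth ≈ 274°).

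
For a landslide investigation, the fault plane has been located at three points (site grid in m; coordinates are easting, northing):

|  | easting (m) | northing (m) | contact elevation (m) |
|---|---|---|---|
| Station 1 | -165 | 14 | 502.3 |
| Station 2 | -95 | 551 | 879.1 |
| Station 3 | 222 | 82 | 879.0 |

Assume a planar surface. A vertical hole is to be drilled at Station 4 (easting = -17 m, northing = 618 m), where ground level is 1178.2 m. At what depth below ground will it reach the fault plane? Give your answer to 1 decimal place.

191.8 m

Let the plane be z = a·easting + b·northing + c.
Station 2−Station 1: 70a + 537b = 376.8;  Station 3−Station 1: 387a + 68b = 376.7.
Solving gives a = 0.87002, b = 0.58827.
Then c = 502.3 − a·-165 − b·14 = 637.62.
At (-17, 618): z_contact = −14.79 + 363.55 + 637.62 = 986.38 m.
Depth below ground = 1178.2 − 986.38 = 191.8 m.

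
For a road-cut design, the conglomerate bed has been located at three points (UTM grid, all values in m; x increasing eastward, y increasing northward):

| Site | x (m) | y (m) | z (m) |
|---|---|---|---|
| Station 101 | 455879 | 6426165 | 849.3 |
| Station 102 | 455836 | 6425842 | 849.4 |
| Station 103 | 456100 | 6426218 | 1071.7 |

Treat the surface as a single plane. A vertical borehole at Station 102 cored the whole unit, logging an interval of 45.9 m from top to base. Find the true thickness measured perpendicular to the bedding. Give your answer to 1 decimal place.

31.7 m

Let the plane be z = a·x + b·y + c.
Station 102−Station 101: −43a − 323b = 0.1;  Station 103−Station 101: 221a + 53b = 222.4.
Solving gives a = 1.03960, b = −0.13871.
|∇z| = √(a²+b²) = 1.04881, so dip δ = arctan(1.04881) = 46.36°.
True thickness = vertical thickness × cos δ = 45.9 × cos 46.36° = 31.7 m.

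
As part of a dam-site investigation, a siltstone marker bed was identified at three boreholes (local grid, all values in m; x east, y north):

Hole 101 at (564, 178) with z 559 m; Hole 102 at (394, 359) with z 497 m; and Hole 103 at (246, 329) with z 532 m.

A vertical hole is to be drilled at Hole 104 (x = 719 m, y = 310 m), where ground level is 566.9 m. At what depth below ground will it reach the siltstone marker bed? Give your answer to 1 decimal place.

92.3 m

Let the plane be z = a·x + b·y + c.
Hole 102−Hole 101: −170a + 181b = −62;  Hole 103−Hole 101: −318a + 151b = −27.
Solving gives a = −0.14033, b = −0.47435.
Then c = 559 − a·564 − b·178 = 722.58.
At (719, 310): z_contact = −100.90 − 147.05 + 722.58 = 474.63 m.
Depth below ground = 566.9 − 474.63 = 92.3 m.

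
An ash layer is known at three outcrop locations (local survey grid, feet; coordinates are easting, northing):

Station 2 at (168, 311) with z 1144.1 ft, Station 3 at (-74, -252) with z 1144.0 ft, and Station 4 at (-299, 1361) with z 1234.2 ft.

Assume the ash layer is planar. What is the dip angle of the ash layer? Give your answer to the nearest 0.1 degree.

Let the plane be z = a·easting + b·northing + c.
Station 3−Station 2: −242a − 563b = −0.1;  Station 4−Station 2: −467a + 1050b = 90.1.
Solving gives a = −0.09791, b = 0.04226.
Gradient magnitude |∇z| = √(a² + b²) = √(0.00959 + 0.00179) = 0.10664.
True dip = arctan(0.10664) = 6.1°, dipping toward ESE (azimuth ≈ 113°).

6.1°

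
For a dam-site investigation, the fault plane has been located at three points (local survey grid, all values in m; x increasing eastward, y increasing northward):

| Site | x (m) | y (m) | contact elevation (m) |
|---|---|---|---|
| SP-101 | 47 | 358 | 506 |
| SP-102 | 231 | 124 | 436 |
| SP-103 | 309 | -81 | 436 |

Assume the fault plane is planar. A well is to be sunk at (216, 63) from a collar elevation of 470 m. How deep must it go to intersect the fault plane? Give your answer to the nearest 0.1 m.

5.8 m

Let the plane be z = a·x + b·y + c.
SP-102−SP-101: 184a − 234b = −70;  SP-103−SP-101: 262a − 439b = −70.
Solving gives a = −0.73711, b = −0.28046.
Then c = 506 − a·47 − b·358 = 641.05.
At (216, 63): z_contact = −159.22 − 17.67 + 641.05 = 464.16 m.
Depth below ground = 470 − 464.16 = 5.8 m.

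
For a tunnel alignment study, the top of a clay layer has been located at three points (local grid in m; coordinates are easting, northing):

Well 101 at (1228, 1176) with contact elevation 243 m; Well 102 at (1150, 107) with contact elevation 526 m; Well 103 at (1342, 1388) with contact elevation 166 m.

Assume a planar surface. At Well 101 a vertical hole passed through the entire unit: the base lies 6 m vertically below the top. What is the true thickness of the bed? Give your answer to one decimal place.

Two edge vectors: Well 101→Well 102 = (-78, -1069, 283), Well 101→Well 103 = (114, 212, -77).
Normal n = (Well 101→Well 102) × (Well 101→Well 103) = (22317, 26256, 105330).
So ∂z/∂easting = −n_x/n_z = −0.21188 and ∂z/∂northing = −n_y/n_z = −0.24927.
|∇z| = √(a²+b²) = 0.32715, so dip δ = arctan(0.32715) = 18.12°.
True thickness = vertical thickness × cos δ = 6 × cos 18.12° = 5.7 m.

5.7 m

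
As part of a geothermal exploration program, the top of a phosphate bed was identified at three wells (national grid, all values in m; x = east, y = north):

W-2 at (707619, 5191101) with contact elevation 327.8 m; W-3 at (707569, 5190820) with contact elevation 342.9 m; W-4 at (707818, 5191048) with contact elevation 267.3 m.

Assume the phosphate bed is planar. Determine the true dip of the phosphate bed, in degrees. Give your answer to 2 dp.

16.91°

Two edge vectors: W-2→W-3 = (-50, -281, 15.1), W-2→W-4 = (199, -53, -60.5).
Normal n = (W-2→W-3) × (W-2→W-4) = (17800.8, -20.1, 58569).
So ∂z/∂x = −n_x/n_z = −0.30393 and ∂z/∂y = −n_y/n_z = 0.00034.
Gradient magnitude |∇z| = √(a² + b²) = √(0.09237 + 0.00000) = 0.30393.
True dip = arctan(0.30393) = 16.91°, dipping toward E (azimuth ≈ 090°).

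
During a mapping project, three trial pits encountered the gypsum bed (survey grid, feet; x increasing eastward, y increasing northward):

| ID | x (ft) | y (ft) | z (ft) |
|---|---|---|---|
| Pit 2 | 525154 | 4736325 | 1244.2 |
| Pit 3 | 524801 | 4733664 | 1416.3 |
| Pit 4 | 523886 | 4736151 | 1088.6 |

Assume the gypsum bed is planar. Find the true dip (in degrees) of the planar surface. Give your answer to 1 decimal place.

Let the plane be z = a·x + b·y + c.
Pit 3−Pit 2: −353a − 2661b = 172.1;  Pit 4−Pit 2: −1268a − 174b = −155.6.
Solving gives a = 0.13403, b = −0.08245.
Gradient magnitude |∇z| = √(a² + b²) = √(0.01796 + 0.00680) = 0.15736.
True dip = arctan(0.15736) = 8.9°, dipping toward WNW (azimuth ≈ 302°).

8.9°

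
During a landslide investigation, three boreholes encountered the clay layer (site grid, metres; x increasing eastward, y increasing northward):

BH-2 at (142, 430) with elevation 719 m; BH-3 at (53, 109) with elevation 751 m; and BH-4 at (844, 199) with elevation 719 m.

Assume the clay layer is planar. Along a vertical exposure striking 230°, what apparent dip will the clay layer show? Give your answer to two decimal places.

4.67°

Let the plane be z = a·x + b·y + c.
BH-3−BH-2: −89a − 321b = 32;  BH-4−BH-2: 702a − 231b = 0.
Solving gives a = −0.03006, b = −0.09135.
Unit vector along 230° is (sin 230°, cos 230°) = (-0.7660, -0.6428).
Slope in that direction = a·(-0.7660) + b·(-0.6428) = 0.08175.
Apparent dip = arctan|0.08175| = 4.67° (true dip is 5.5°, so apparent ≤ true as expected).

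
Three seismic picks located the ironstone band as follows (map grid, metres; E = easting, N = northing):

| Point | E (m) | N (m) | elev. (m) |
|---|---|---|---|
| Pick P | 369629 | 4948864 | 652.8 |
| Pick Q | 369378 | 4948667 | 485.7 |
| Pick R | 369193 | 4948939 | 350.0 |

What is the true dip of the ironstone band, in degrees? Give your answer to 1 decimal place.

Two edge vectors: Pick P→Pick Q = (-251, -197, -167.1), Pick P→Pick R = (-436, 75, -302.8).
Normal n = (Pick P→Pick Q) × (Pick P→Pick R) = (72184.1, -3147.2, -104717).
So ∂z/∂E = −n_x/n_z = 0.68933 and ∂z/∂N = −n_y/n_z = −0.03005.
Gradient magnitude |∇z| = √(a² + b²) = √(0.47517 + 0.00090) = 0.68998.
True dip = arctan(0.68998) = 34.6°, dipping toward W (azimuth ≈ 272°).

34.6°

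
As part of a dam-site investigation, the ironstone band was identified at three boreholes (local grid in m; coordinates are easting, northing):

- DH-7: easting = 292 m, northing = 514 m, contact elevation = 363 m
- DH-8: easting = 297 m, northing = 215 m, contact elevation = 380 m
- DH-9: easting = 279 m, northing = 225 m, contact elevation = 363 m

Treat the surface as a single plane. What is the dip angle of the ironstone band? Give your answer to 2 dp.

42.69°

Two edge vectors: DH-7→DH-8 = (5, -299, 17), DH-7→DH-9 = (-13, -289, 0).
Normal n = (DH-7→DH-8) × (DH-7→DH-9) = (4913, -221, -5332).
So ∂z/∂easting = −n_x/n_z = 0.92142 and ∂z/∂northing = −n_y/n_z = −0.04145.
Gradient magnitude |∇z| = √(a² + b²) = √(0.84901 + 0.00172) = 0.92235.
True dip = arctan(0.92235) = 42.69°, dipping toward W (azimuth ≈ 273°).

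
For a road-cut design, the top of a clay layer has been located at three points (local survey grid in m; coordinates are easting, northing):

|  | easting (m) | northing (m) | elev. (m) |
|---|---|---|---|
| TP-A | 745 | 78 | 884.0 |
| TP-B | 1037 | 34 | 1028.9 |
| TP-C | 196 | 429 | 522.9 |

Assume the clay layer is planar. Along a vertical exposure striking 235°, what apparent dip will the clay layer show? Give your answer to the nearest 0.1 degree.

10.0°

Let the plane be z = a·easting + b·northing + c.
TP-B−TP-A: 292a − 44b = 144.9;  TP-C−TP-A: −549a + 351b = −361.1.
Solving gives a = 0.44643, b = −0.33051.
Unit vector along 235° is (sin 235°, cos 235°) = (-0.8192, -0.5736).
Slope in that direction = a·(-0.8192) + b·(-0.5736) = −0.17612.
Apparent dip = arctan|0.17612| = 10.0° (true dip is 29.1°, so apparent ≤ true as expected).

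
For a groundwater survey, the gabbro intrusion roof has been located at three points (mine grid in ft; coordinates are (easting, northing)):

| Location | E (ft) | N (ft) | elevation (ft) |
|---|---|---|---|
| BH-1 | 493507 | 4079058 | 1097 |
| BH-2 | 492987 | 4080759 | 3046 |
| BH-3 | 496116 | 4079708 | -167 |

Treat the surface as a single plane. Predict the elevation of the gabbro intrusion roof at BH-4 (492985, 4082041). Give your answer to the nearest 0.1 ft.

Let the plane be z = a·E + b·N + c.
BH-2−BH-1: −520a + 1701b = 1949;  BH-3−BH-1: 2609a + 650b = −1264.
Solving gives a = −0.715447886, b = 0.927082363.
Then c = 1097 − a·493507 − b·4079058 = −3427447.19.
At (492985, 4082041): z = −352705.1 + 3784388.2 − 3427447.19 = 4236.0 ft.

4236.0 ft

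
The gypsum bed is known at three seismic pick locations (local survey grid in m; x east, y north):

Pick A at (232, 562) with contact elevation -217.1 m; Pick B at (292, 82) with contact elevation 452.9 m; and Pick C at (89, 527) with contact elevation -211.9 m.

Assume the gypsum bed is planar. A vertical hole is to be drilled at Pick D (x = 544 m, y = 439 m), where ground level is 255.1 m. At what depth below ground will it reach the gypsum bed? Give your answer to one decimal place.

212.6 m

Two edge vectors: Pick A→Pick B = (60, -480, 670), Pick A→Pick C = (-143, -35, 5.2).
Normal n = (Pick A→Pick B) × (Pick A→Pick C) = (20954, -96122, -70740).
So ∂z/∂x = −n_x/n_z = 0.29621 and ∂z/∂y = −n_y/n_z = −1.35881.
Intercept c from Pick A: -217.1 − 68.72 + 763.65 = 477.83.
At (544, 439): z_contact = 161.14 − 596.52 + 477.83 = 42.45 m.
Depth below ground = 255.1 − 42.45 = 212.6 m.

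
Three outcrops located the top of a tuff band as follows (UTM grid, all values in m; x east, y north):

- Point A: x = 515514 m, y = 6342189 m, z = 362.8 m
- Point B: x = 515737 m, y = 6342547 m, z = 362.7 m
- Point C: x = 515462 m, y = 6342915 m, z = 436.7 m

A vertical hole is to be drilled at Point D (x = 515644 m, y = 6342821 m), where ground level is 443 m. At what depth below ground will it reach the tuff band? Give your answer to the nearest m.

Let the plane be z = a·x + b·y + c.
Point B−Point A: 223a + 358b = −0.1;  Point C−Point A: −52a + 726b = 73.9.
Solving gives a = −0.14696256, b = 0.09126439.
Then c = 362.8 − a·515514 − b·6342189 = −502691.95.
At (515644, 6342821): z_contact = −75780.4 + 578873.7 − 502691.95 = 401.4 m.
Depth below ground = 443 − 401.4 = 42 m.

42 m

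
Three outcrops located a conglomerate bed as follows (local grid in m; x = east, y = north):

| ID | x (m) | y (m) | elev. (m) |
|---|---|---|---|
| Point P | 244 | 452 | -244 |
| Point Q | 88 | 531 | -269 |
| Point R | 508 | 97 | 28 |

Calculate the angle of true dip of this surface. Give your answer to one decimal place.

47.7°

Two edge vectors: Point P→Point Q = (-156, 79, -25), Point P→Point R = (264, -355, 272).
Normal n = (Point P→Point Q) × (Point P→Point R) = (12613, 35832, 34524).
So ∂z/∂x = −n_x/n_z = −0.36534 and ∂z/∂y = −n_y/n_z = −1.03789.
Gradient magnitude |∇z| = √(a² + b²) = √(0.13347 + 1.07721) = 1.10031.
True dip = arctan(1.10031) = 47.7°, dipping toward NNE (azimuth ≈ 019°).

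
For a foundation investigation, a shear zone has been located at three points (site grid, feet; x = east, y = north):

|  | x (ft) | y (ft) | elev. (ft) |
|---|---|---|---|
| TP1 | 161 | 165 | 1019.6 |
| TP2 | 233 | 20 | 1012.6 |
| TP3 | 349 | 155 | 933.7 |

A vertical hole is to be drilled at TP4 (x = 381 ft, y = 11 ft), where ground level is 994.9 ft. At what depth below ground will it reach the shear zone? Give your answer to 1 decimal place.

49.7 ft

Two edge vectors: TP1→TP2 = (72, -145, -7), TP1→TP3 = (188, -10, -85.9).
Normal n = (TP1→TP2) × (TP1→TP3) = (12385.5, 4868.8, 26540).
So ∂z/∂x = −n_x/n_z = −0.46667 and ∂z/∂y = −n_y/n_z = −0.18345.
Intercept c from TP1: 1019.6 + 75.13 + 30.27 = 1125.00.
At (381, 11): z_contact = −177.80 − 2.02 + 1125.00 = 945.18 ft.
Depth below ground = 994.9 − 945.18 = 49.7 ft.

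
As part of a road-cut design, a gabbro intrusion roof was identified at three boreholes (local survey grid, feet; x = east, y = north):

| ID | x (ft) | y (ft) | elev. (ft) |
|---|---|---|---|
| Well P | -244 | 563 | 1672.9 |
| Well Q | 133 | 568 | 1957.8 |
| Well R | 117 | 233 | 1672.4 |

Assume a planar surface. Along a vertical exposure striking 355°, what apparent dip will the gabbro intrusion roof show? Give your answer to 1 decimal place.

36.8°

Let the plane be z = a·x + b·y + c.
Well Q−Well P: 377a + 5b = 284.9;  Well R−Well P: 361a − 330b = −0.5.
Solving gives a = 0.74488, b = 0.81636.
Unit vector along 355° is (sin 355°, cos 355°) = (-0.0872, 0.9962).
Slope in that direction = a·(-0.0872) + b·(0.9962) = 0.74834.
Apparent dip = arctan|0.74834| = 36.8° (true dip is 47.9°, so apparent ≤ true as expected).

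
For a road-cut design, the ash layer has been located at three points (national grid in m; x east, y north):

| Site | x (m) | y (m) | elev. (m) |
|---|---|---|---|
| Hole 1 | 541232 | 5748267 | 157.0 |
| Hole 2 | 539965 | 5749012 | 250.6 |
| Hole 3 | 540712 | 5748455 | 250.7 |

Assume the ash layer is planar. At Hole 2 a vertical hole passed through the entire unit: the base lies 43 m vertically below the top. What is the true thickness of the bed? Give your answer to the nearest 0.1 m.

37.1 m

Let the plane be z = a·x + b·y + c.
Hole 2−Hole 1: −1267a + 745b = 93.6;  Hole 3−Hole 1: −520a + 188b = 93.7.
Solving gives a = −0.34992, b = −0.46946.
|∇z| = √(a²+b²) = 0.58553, so dip δ = arctan(0.58553) = 30.35°.
True thickness = vertical thickness × cos δ = 43 × cos 30.35° = 37.1 m.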